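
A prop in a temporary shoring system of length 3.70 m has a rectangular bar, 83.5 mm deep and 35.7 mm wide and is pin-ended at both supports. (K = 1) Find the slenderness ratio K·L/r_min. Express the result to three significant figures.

For a rectangle r_min = b/√12 = 35.7/√12 = 10.31 mm
L_e = K·L = 1 × 3.70 m = 3.700 m = 3700.0 mm
λ = L_e / r_min = 3700.0 / 10.31 = 359

λ ≈ 359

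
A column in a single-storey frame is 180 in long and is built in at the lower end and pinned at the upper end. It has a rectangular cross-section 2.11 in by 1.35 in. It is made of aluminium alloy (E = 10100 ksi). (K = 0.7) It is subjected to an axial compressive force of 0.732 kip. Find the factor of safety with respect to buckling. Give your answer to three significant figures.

Buckling occurs about the weak axis: I_min = h·b³/12 with b = 1.35 in (the shorter side).
I_min = 2.11×1.35³/12 = 0.4326 in⁴
Effective length L_e = K·L = 0.7 × 180 = 126.0 in
P_cr = π²EI / L_e² = π² × 10100×10³ × 0.4326 / 126.0² = 2.716×10^3 lb
Factor of safety n = P_cr / P = 2.7163 / 0.732 = 3.71

n ≈ 3.71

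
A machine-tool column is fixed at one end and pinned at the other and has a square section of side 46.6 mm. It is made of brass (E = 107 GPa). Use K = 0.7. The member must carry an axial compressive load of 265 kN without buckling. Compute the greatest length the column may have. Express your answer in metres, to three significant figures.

I = a⁴/12 = 46.6⁴/12 = 3.930×10^5 mm⁴
I = 3.930×10^-7 m⁴
At the buckling limit P_cr = P = 2.650×10^5 N
From P_cr = π²EI/(K·L)²:  L = (1/K)·√(π²EI/P_cr) = (1/0.7)·√(π²×1.07×10^11×3.930×10^-7/2.650×10^5)
L = 1.79 m

L_max ≈ 1.79 m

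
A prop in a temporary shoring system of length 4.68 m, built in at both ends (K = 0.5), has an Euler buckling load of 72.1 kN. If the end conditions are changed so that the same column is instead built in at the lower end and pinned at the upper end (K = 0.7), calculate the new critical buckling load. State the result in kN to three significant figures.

P_cr ≈ 36.8 kN

P_cr ∝ 1/K², so P_cr,new = P_cr,old × (K_old/K_new)² = 72.1 × (0.5/0.7)²
= 72.1 × 0.5102 = 36.8 kN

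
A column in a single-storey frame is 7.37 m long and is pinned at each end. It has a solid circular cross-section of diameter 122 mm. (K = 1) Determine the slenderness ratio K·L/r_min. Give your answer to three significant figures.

λ ≈ 242

I = πd⁴/64 = π×122⁴/64 = 1.087×10^7 mm⁴
A = 1.169×10^4 mm²;  r_min = √(I/A) = √(1.087×10^7/1.169×10^4) = 30.50 mm
L_e = K·L = 1 × 7.37 m = 7.370 m = 7370.0 mm
λ = L_e / r_min = 7370.0 / 30.50 = 242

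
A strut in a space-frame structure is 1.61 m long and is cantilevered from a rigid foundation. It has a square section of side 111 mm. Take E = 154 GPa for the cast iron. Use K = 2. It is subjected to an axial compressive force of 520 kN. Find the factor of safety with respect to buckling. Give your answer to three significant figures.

I = a⁴/12 = 111⁴/12 = 1.265×10^7 mm⁴
I = 1.265×10^7 mm⁴ = 1.265×10^-5 m⁴
Effective length L_e = K·L = 2 × 1.61 = 3.220 m
P_cr = π²EI / L_e² = π² × 154×10⁹ × 1.265×10^-5 / 3.220² = 1.854×10^6 N
Factor of safety n = P_cr / P = 1854.5 / 520 = 3.57

n ≈ 3.57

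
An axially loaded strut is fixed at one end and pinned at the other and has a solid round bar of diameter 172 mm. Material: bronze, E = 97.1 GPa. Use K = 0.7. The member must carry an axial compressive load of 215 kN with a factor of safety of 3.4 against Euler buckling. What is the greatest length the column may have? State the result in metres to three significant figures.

I = πd⁴/64 = π×172⁴/64 = 4.296×10^7 mm⁴
I = 4.296×10^-5 m⁴
Required critical load P_cr = n·P = 3.4 × 215 = 731.0 kN = 7.310×10^5 N
From P_cr = π²EI/(K·L)²:  L = (1/K)·√(π²EI/P_cr) = (1/0.7)·√(π²×9.71×10^10×4.296×10^-5/7.310×10^5)
L = 10.7 m

L_max ≈ 10.7 m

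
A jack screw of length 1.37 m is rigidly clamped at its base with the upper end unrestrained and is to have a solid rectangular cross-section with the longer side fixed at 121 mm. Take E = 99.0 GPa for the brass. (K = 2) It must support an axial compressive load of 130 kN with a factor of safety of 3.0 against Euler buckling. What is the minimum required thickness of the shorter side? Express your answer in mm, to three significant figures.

b ≈ 66.7 mm

Required P_cr = n·P = 3.0 × 130 = 390.0 kN
L_e = K·L = 2 × 1.37 = 2.740 m
Required I = P_cr·L_e²/(π²E) = 3.900×10^5 × 2.740² / (π² × 9.90×10^10) = 2.997×10^-6 m⁴
I_req = 2.997×10^6 mm⁴
Rectangle, weak axis: I_min = h·b³/12 with h = 121 mm fixed  ⇒  b = (12I/h)^(1/3) = 66.7 mm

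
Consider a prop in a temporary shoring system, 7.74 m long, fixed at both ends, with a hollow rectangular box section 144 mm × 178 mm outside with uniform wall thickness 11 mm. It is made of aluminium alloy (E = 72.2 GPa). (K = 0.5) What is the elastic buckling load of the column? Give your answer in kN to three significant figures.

Inner dimensions: h_i = 178 − 2×11 = 156.0 mm, b_i = 144 − 2×11 = 122.0 mm
Weak-axis I_min = (h_o·b_o³ − h_i·b_i³)/12 with b_o = 144, b_i = 122.0 mm (shorter outer/inner sides).
I_min = (178×144³ − 156.0×122.0³)/12 = 2.069×10^7 mm⁴
I = 2.069×10^7 mm⁴ = 2.069×10^-5 m⁴
Effective length L_e = K·L = 0.5 × 7.74 = 3.870 m
P_cr = π²EI / L_e² = π² × 72.2×10⁹ × 2.069×10^-5 / 3.870² = 9.842×10^5 N

P_cr ≈ 984 kN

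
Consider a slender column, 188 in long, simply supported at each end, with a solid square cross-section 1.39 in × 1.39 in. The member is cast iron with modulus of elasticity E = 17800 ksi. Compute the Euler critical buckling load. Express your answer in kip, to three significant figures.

P_cr ≈ 1.55 kip

I = a⁴/12 = 1.39⁴/12 = 0.3111 in⁴
Effective length L_e = K·L = 1 × 188 = 188.0 in
P_cr = π²EI / L_e² = π² × 17800×10³ × 0.3111 / 188.0² = 1.546×10^3 lb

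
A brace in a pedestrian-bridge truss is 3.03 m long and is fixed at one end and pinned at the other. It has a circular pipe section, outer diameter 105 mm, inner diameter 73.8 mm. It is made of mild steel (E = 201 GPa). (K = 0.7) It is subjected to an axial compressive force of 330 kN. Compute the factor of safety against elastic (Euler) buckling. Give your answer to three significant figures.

d_o = 105 mm, d_i = 73.8 mm
I = π(d_o⁴ − d_i⁴)/64 = π(105⁴ − 73.80⁴)/64 = 4.510×10^6 mm⁴
I = 4.510×10^6 mm⁴ = 4.510×10^-6 m⁴
Effective length L_e = K·L = 0.7 × 3.03 = 2.121 m
P_cr = π²EI / L_e² = π² × 201×10⁹ × 4.510×10^-6 / 2.121² = 1.989×10^6 N
Factor of safety n = P_cr / P = 1989.0 / 330 = 6.03

n ≈ 6.03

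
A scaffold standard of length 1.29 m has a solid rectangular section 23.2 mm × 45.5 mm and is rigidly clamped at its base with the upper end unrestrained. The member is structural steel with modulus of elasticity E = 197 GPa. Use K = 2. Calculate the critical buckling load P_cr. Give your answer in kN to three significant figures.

P_cr ≈ 13.8 kN

Buckling occurs about the weak axis: I_min = h·b³/12 with b = 23.2 mm (the shorter side).
I_min = 45.5×23.2³/12 = 4.735×10^4 mm⁴
I = 4.735×10^4 mm⁴ = 4.735×10^-8 m⁴
Effective length L_e = K·L = 2 × 1.29 = 2.580 m
P_cr = π²EI / L_e² = π² × 197×10⁹ × 4.735×10^-8 / 2.580² = 1.383×10^4 N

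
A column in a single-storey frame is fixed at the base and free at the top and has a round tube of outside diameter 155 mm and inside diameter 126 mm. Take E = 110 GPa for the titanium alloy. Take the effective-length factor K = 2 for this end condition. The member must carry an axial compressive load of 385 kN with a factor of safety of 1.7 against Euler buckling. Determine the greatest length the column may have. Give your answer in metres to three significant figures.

d_o = 155 mm, d_i = 126 mm
I = π(d_o⁴ − d_i⁴)/64 = π(155⁴ − 126.0⁴)/64 = 1.596×10^7 mm⁴
I = 1.596×10^-5 m⁴
Required critical load P_cr = n·P = 1.7 × 385 = 654.5 kN = 6.545×10^5 N
From P_cr = π²EI/(K·L)²:  L = (1/K)·√(π²EI/P_cr) = (1/2)·√(π²×1.10×10^11×1.596×10^-5/6.545×10^5)
L = 2.57 m

L_max ≈ 2.57 m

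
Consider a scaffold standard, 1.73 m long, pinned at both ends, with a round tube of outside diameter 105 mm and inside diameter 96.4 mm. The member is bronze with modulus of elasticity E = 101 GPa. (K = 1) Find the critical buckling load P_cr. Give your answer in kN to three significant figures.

d_o = 105 mm, d_i = 96.4 mm
I = π(d_o⁴ − d_i⁴)/64 = π(105⁴ − 96.40⁴)/64 = 1.727×10^6 mm⁴
I = 1.727×10^6 mm⁴ = 1.727×10^-6 m⁴
Effective length L_e = K·L = 1 × 1.73 = 1.730 m
P_cr = π²EI / L_e² = π² × 101×10⁹ × 1.727×10^-6 / 1.730² = 5.754×10^5 N

P_cr ≈ 575 kN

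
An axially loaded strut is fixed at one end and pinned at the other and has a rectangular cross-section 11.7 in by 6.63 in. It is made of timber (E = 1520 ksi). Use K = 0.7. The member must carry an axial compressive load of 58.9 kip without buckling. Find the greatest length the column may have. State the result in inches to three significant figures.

L_max ≈ 384 in

Buckling occurs about the weak axis: I_min = h·b³/12 with b = 6.63 in (the shorter side).
I_min = 11.7×6.63³/12 = 284.1 in⁴
At the buckling limit P_cr = P = 5.890×10^4 lb
From P_cr = π²EI/(K·L)²:  L = (1/K)·√(π²EI/P_cr) = (1/0.7)·√(π²×1.52×10^6×284.1/5.890×10^4)
L = 384 in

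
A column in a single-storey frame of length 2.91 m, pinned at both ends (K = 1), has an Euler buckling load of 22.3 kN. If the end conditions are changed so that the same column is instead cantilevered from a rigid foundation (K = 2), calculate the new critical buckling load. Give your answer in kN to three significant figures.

P_cr ≈ 5.58 kN

P_cr ∝ 1/K², so P_cr,new = P_cr,old × (K_old/K_new)² = 22.3 × (1/2)²
= 22.3 × 0.2500 = 5.58 kN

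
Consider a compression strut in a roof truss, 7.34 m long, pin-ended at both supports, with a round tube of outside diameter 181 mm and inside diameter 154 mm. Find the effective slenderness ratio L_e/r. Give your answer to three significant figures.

d_o = 181 mm, d_i = 154 mm
I = π(d_o⁴ − d_i⁴)/64 = π(181⁴ − 154.0⁴)/64 = 2.508×10^7 mm⁴
A = 7.104×10^3 mm²;  r_min = √(I/A) = √(2.508×10^7/7.104×10^3) = 59.41 mm
L_e = K·L = 1 × 7.34 m = 7.340 m = 7340.0 mm
λ = L_e / r_min = 7340.0 / 59.41 = 124

λ ≈ 124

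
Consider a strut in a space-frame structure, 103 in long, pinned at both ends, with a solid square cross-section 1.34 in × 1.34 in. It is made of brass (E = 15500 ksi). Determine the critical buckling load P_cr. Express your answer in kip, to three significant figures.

I = a⁴/12 = 1.34⁴/12 = 0.2687 in⁴
Effective length L_e = K·L = 1 × 103 = 103.0 in
P_cr = π²EI / L_e² = π² × 15500×10³ × 0.2687 / 103.0² = 3.874×10^3 lb

P_cr ≈ 3.87 kip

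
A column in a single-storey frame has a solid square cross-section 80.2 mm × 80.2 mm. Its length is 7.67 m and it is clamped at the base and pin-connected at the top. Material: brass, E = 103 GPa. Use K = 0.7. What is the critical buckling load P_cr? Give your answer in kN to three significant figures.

P_cr ≈ 122 kN

I = a⁴/12 = 80.2⁴/12 = 3.448×10^6 mm⁴
I = 3.448×10^6 mm⁴ = 3.448×10^-6 m⁴
Effective length L_e = K·L = 0.7 × 7.67 = 5.369 m
P_cr = π²EI / L_e² = π² × 103×10⁹ × 3.448×10^-6 / 5.369² = 1.216×10^5 N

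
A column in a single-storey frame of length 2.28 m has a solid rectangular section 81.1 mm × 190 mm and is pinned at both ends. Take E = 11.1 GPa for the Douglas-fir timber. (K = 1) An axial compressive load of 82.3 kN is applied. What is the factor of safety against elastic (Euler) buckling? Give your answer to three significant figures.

n ≈ 2.16

Buckling occurs about the weak axis: I_min = h·b³/12 with b = 81.1 mm (the shorter side).
I_min = 190×81.1³/12 = 8.446×10^6 mm⁴
I = 8.446×10^6 mm⁴ = 8.446×10^-6 m⁴
Effective length L_e = K·L = 1 × 2.28 = 2.280 m
P_cr = π²EI / L_e² = π² × 11.1×10⁹ × 8.446×10^-6 / 2.280² = 1.780×10^5 N
Factor of safety n = P_cr / P = 177.99 / 82.3 = 2.16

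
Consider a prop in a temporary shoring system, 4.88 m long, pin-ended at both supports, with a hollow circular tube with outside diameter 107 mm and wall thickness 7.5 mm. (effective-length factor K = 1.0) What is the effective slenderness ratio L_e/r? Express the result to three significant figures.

λ ≈ 138

Inner diameter d_i = 107 − 2×7.5 = 92.00 mm
I = π(d_o⁴ − d_i⁴)/64 = π(107⁴ − 92.00⁴)/64 = 2.918×10^6 mm⁴
A = 2.344×10^3 mm²;  r_min = √(I/A) = √(2.918×10^6/2.344×10^3) = 35.28 mm
L_e = K·L = 1 × 4.88 m = 4.880 m = 4880.0 mm
λ = L_e / r_min = 4880.0 / 35.28 = 138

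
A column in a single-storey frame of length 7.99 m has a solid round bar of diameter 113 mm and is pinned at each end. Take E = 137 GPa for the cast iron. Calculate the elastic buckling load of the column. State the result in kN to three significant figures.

I = πd⁴/64 = π×113⁴/64 = 8.004×10^6 mm⁴
I = 8.004×10^6 mm⁴ = 8.004×10^-6 m⁴
Effective length L_e = K·L = 1 × 7.99 = 7.990 m
P_cr = π²EI / L_e² = π² × 137×10⁹ × 8.004×10^-6 / 7.990² = 1.695×10^5 N

P_cr ≈ 170 kN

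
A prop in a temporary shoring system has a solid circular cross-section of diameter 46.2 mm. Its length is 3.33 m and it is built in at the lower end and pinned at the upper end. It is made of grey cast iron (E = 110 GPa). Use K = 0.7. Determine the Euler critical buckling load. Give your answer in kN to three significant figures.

P_cr ≈ 44.7 kN

I = πd⁴/64 = π×46.2⁴/64 = 2.236×10^5 mm⁴
I = 2.236×10^5 mm⁴ = 2.236×10^-7 m⁴
Effective length L_e = K·L = 0.7 × 3.33 = 2.331 m
P_cr = π²EI / L_e² = π² × 110×10⁹ × 2.236×10^-7 / 2.331² = 4.468×10^4 N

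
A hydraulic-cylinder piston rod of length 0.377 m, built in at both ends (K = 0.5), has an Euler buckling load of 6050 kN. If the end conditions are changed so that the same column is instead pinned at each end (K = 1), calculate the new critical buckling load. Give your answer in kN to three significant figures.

P_cr ≈ 1510 kN

P_cr ∝ 1/K², so P_cr,new = P_cr,old × (K_old/K_new)² = 6050 × (0.5/1)²
= 6050 × 0.2500 = 1510 kN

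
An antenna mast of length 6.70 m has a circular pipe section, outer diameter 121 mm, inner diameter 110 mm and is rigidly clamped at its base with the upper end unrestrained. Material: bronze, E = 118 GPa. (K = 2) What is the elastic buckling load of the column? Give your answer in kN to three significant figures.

d_o = 121 mm, d_i = 110 mm
I = π(d_o⁴ − d_i⁴)/64 = π(121⁴ − 110.0⁴)/64 = 3.335×10^6 mm⁴
I = 3.335×10^6 mm⁴ = 3.335×10^-6 m⁴
Effective length L_e = K·L = 2 × 6.70 = 13.40 m
P_cr = π²EI / L_e² = π² × 118×10⁹ × 3.335×10^-6 / 13.40² = 2.163×10^4 N

P_cr ≈ 21.6 kN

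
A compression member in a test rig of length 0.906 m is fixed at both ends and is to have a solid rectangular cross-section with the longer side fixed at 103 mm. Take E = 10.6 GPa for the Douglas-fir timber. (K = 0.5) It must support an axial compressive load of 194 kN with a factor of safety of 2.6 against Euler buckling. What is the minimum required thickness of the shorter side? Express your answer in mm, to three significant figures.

b ≈ 48.7 mm

Required P_cr = n·P = 2.6 × 194 = 504.4 kN
L_e = K·L = 0.5 × 0.906 = 0.4530 m
Required I = P_cr·L_e²/(π²E) = 5.044×10^5 × 0.4530² / (π² × 1.06×10^10) = 9.894×10^-7 m⁴
I_req = 9.894×10^5 mm⁴
Rectangle, weak axis: I_min = h·b³/12 with h = 103 mm fixed  ⇒  b = (12I/h)^(1/3) = 48.7 mm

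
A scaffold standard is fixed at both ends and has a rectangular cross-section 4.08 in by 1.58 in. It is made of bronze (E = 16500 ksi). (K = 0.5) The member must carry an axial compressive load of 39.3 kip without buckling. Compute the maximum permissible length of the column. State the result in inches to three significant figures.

L_max ≈ 149 in

Buckling occurs about the weak axis: I_min = h·b³/12 with b = 1.58 in (the shorter side).
I_min = 4.08×1.58³/12 = 1.341 in⁴
At the buckling limit P_cr = P = 3.930×10^4 lb
From P_cr = π²EI/(K·L)²:  L = (1/K)·√(π²EI/P_cr) = (1/0.5)·√(π²×1.65×10^7×1.341/3.930×10^4)
L = 149 in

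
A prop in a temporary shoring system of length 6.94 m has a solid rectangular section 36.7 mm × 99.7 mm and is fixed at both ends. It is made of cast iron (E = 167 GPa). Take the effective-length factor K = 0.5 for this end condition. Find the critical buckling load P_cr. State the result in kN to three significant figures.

Buckling occurs about the weak axis: I_min = h·b³/12 with b = 36.7 mm (the shorter side).
I_min = 99.7×36.7³/12 = 4.107×10^5 mm⁴
I = 4.107×10^5 mm⁴ = 4.107×10^-7 m⁴
Effective length L_e = K·L = 0.5 × 6.94 = 3.470 m
P_cr = π²EI / L_e² = π² × 167×10⁹ × 4.107×10^-7 / 3.470² = 5.622×10^4 N

P_cr ≈ 56.2 kN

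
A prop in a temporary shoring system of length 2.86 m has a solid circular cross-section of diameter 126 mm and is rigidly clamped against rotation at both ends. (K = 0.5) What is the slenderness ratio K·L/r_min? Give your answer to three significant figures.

λ ≈ 45.4

For a solid circle r = d/4 = 126/4 = 31.50 mm
L_e = K·L = 0.5 × 2.86 m = 1.430 m = 1430.0 mm
λ = L_e / r_min = 1430.0 / 31.50 = 45.4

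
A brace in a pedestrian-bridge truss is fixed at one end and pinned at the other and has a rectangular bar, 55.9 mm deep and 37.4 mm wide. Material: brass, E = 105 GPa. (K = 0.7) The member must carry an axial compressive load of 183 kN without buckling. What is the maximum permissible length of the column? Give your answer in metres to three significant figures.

L_max ≈ 1.68 m

Buckling occurs about the weak axis: I_min = h·b³/12 with b = 37.4 mm (the shorter side).
I_min = 55.9×37.4³/12 = 2.437×10^5 mm⁴
I = 2.437×10^-7 m⁴
At the buckling limit P_cr = P = 1.830×10^5 N
From P_cr = π²EI/(K·L)²:  L = (1/K)·√(π²EI/P_cr) = (1/0.7)·√(π²×1.05×10^11×2.437×10^-7/1.830×10^5)
L = 1.68 m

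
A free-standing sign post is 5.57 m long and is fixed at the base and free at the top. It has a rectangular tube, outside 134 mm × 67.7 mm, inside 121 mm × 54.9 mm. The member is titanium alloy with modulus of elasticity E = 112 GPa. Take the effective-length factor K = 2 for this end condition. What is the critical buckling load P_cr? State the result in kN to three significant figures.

P_cr ≈ 16.0 kN

Weak-axis I_min = (h_o·b_o³ − h_i·b_i³)/12 with b_o = 67.7, b_i = 54.90 mm (shorter outer/inner sides).
I_min = (134×67.7³ − 121.0×54.90³)/12 = 1.796×10^6 mm⁴
I = 1.796×10^6 mm⁴ = 1.796×10^-6 m⁴
Effective length L_e = K·L = 2 × 5.57 = 11.14 m
P_cr = π²EI / L_e² = π² × 112×10⁹ × 1.796×10^-6 / 11.14² = 1.600×10^4 N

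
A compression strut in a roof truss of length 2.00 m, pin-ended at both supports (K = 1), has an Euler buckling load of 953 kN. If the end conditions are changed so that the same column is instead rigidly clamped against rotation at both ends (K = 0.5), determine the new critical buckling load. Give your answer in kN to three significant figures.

P_cr ∝ 1/K², so P_cr,new = P_cr,old × (K_old/K_new)² = 953 × (1/0.5)²
= 953 × 4.000 = 3810 kN

P_cr ≈ 3810 kN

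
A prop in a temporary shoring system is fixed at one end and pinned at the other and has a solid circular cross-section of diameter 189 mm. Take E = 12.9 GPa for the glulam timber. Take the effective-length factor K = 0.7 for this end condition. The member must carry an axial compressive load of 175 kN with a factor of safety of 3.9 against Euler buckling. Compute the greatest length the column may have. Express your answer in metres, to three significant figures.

L_max ≈ 4.88 m

I = πd⁴/64 = π×189⁴/64 = 6.264×10^7 mm⁴
I = 6.264×10^-5 m⁴
Required critical load P_cr = n·P = 3.9 × 175 = 682.5 kN = 6.825×10^5 N
From P_cr = π²EI/(K·L)²:  L = (1/K)·√(π²EI/P_cr) = (1/0.7)·√(π²×1.29×10^10×6.264×10^-5/6.825×10^5)
L = 4.88 m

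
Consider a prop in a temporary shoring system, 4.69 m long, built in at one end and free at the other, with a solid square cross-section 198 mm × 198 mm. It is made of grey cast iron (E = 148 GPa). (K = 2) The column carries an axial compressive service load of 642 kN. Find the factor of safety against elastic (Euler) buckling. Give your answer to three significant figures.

I = a⁴/12 = 198⁴/12 = 1.281×10^8 mm⁴
I = 1.281×10^8 mm⁴ = 1.281×10^-4 m⁴
Effective length L_e = K·L = 2 × 4.69 = 9.380 m
P_cr = π²EI / L_e² = π² × 148×10⁹ × 1.281×10^-4 / 9.380² = 2.126×10^6 N
Factor of safety n = P_cr / P = 2126.4 / 642 = 3.31

n ≈ 3.31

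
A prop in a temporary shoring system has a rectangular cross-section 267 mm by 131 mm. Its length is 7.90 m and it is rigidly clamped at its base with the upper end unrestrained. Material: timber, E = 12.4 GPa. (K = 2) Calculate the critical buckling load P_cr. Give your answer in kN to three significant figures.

P_cr ≈ 24.5 kN

Buckling occurs about the weak axis: I_min = h·b³/12 with b = 131 mm (the shorter side).
I_min = 267×131³/12 = 5.002×10^7 mm⁴
I = 5.002×10^7 mm⁴ = 5.002×10^-5 m⁴
Effective length L_e = K·L = 2 × 7.90 = 15.80 m
P_cr = π²EI / L_e² = π² × 12.4×10⁹ × 5.002×10^-5 / 15.80² = 2.452×10^4 N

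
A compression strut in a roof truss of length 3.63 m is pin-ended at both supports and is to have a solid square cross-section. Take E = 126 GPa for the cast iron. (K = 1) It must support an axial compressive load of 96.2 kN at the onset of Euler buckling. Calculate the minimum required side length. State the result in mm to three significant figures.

L_e = K·L = 1 × 3.63 = 3.630 m
Required I = P_cr·L_e²/(π²E) = 9.620×10^4 × 3.630² / (π² × 1.26×10^11) = 1.019×10^-6 m⁴
I_req = 1.019×10^6 mm⁴
Solid square: I = a⁴/12  ⇒  a = (12I)^(1/4) = (12×1.019×10^6)^(1/4) = 59.1 mm

a ≈ 59.1 mm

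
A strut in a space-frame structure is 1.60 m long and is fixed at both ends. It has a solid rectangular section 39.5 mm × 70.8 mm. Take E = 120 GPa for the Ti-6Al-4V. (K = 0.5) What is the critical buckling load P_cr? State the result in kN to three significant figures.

P_cr ≈ 673 kN

Buckling occurs about the weak axis: I_min = h·b³/12 with b = 39.5 mm (the shorter side).
I_min = 70.8×39.5³/12 = 3.636×10^5 mm⁴
I = 3.636×10^5 mm⁴ = 3.636×10^-7 m⁴
Effective length L_e = K·L = 0.5 × 1.60 = 0.8000 m
P_cr = π²EI / L_e² = π² × 120×10⁹ × 3.636×10^-7 / 0.8000² = 6.729×10^5 N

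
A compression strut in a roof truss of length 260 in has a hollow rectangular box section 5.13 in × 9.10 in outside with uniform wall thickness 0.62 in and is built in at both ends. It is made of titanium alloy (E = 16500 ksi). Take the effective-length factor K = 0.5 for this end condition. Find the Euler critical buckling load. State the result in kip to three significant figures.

Inner dimensions: h_i = 9.10 − 2×0.62 = 7.860 in, b_i = 5.13 − 2×0.62 = 3.890 in
Weak-axis I_min = (h_o·b_o³ − h_i·b_i³)/12 with b_o = 5.13, b_i = 3.890 in (shorter outer/inner sides).
I_min = (9.10×5.13³ − 7.860×3.890³)/12 = 63.82 in⁴
Effective length L_e = K·L = 0.5 × 260 = 130.0 in
P_cr = π²EI / L_e² = π² × 16500×10³ × 63.82 / 130.0² = 6.150×10^5 lb

P_cr ≈ 615 kip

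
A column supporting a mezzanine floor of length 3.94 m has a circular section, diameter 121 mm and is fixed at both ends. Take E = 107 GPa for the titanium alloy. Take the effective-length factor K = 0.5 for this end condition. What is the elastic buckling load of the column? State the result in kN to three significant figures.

I = πd⁴/64 = π×121⁴/64 = 1.052×10^7 mm⁴
I = 1.052×10^7 mm⁴ = 1.052×10^-5 m⁴
Effective length L_e = K·L = 0.5 × 3.94 = 1.970 m
P_cr = π²EI / L_e² = π² × 107×10⁹ × 1.052×10^-5 / 1.970² = 2.863×10^6 N

P_cr ≈ 2860 kN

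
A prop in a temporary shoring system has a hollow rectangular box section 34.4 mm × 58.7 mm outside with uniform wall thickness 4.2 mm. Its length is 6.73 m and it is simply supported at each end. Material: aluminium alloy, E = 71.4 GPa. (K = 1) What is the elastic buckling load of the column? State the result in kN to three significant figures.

P_cr ≈ 1.95 kN

Inner dimensions: h_i = 58.7 − 2×4.2 = 50.30 mm, b_i = 34.4 − 2×4.2 = 26.00 mm
Weak-axis I_min = (h_o·b_o³ − h_i·b_i³)/12 with b_o = 34.4, b_i = 26.00 mm (shorter outer/inner sides).
I_min = (58.7×34.4³ − 50.30×26.00³)/12 = 1.255×10^5 mm⁴
I = 1.255×10^5 mm⁴ = 1.255×10^-7 m⁴
Effective length L_e = K·L = 1 × 6.73 = 6.730 m
P_cr = π²EI / L_e² = π² × 71.4×10⁹ × 1.255×10^-7 / 6.730² = 1.952×10^3 N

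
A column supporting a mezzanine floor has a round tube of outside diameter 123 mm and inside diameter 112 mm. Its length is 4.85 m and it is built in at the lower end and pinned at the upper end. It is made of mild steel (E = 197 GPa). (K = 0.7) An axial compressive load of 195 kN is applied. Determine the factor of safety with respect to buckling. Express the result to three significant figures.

d_o = 123 mm, d_i = 112 mm
I = π(d_o⁴ − d_i⁴)/64 = π(123⁴ − 112.0⁴)/64 = 3.511×10^6 mm⁴
I = 3.511×10^6 mm⁴ = 3.511×10^-6 m⁴
Effective length L_e = K·L = 0.7 × 4.85 = 3.395 m
P_cr = π²EI / L_e² = π² × 197×10⁹ × 3.511×10^-6 / 3.395² = 5.923×10^5 N
Factor of safety n = P_cr / P = 592.34 / 195 = 3.04

n ≈ 3.04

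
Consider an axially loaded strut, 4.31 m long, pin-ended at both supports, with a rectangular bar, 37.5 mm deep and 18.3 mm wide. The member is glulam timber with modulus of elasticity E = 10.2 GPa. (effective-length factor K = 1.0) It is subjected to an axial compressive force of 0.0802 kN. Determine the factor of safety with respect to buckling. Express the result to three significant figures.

n ≈ 1.29

Buckling occurs about the weak axis: I_min = h·b³/12 with b = 18.3 mm (the shorter side).
I_min = 37.5×18.3³/12 = 1.915×10^4 mm⁴
I = 1.915×10^4 mm⁴ = 1.915×10^-8 m⁴
Effective length L_e = K·L = 1 × 4.31 = 4.310 m
P_cr = π²EI / L_e² = π² × 10.2×10⁹ × 1.915×10^-8 / 4.310² = 103.8 N
Factor of safety n = P_cr / P = 0.10379 / 0.0802 = 1.29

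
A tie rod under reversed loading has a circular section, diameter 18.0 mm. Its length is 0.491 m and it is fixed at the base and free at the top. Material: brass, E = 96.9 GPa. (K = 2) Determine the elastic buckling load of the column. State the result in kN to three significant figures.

I = πd⁴/64 = π×18.0⁴/64 = 5.153×10^3 mm⁴
I = 5.153×10^3 mm⁴ = 5.153×10^-9 m⁴
Effective length L_e = K·L = 2 × 0.491 = 0.9820 m
P_cr = π²EI / L_e² = π² × 96.9×10⁹ × 5.153×10^-9 / 0.9820² = 5.110×10^3 N

P_cr ≈ 5.11 kN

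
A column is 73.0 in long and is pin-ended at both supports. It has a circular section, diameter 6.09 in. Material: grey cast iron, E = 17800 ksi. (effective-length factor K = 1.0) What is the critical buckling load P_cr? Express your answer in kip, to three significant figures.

P_cr ≈ 2230 kip

I = πd⁴/64 = π×6.09⁴/64 = 67.52 in⁴
Effective length L_e = K·L = 1 × 73.0 = 73.00 in
P_cr = π²EI / L_e² = π² × 17800×10³ × 67.52 / 73.00² = 2.226×10^6 lb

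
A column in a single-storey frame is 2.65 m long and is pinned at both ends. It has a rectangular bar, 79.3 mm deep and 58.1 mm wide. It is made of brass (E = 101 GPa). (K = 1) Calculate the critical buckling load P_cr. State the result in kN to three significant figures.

Buckling occurs about the weak axis: I_min = h·b³/12 with b = 58.1 mm (the shorter side).
I_min = 79.3×58.1³/12 = 1.296×10^6 mm⁴
I = 1.296×10^6 mm⁴ = 1.296×10^-6 m⁴
Effective length L_e = K·L = 1 × 2.65 = 2.650 m
P_cr = π²EI / L_e² = π² × 101×10⁹ × 1.296×10^-6 / 2.650² = 1.840×10^5 N

P_cr ≈ 184 kN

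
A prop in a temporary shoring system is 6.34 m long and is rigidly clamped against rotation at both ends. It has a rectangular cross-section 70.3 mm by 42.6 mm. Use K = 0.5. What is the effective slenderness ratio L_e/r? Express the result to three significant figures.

λ ≈ 258

Buckling occurs about the weak axis: I_min = h·b³/12 with b = 42.6 mm (the shorter side).
I_min = 70.3×42.6³/12 = 4.529×10^5 mm⁴
A = 2.995×10^3 mm²;  r_min = √(I/A) = √(4.529×10^5/2.995×10^3) = 12.30 mm
L_e = K·L = 0.5 × 6.34 m = 3.170 m = 3170.0 mm
λ = L_e / r_min = 3170.0 / 12.30 = 258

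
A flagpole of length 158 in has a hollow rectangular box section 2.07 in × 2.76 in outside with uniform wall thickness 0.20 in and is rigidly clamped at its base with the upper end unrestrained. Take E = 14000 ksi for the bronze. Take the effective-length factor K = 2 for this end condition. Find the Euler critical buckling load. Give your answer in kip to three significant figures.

P_cr ≈ 1.56 kip

Inner dimensions: h_i = 2.76 − 2×0.20 = 2.360 in, b_i = 2.07 − 2×0.20 = 1.670 in
Weak-axis I_min = (h_o·b_o³ − h_i·b_i³)/12 with b_o = 2.07, b_i = 1.670 in (shorter outer/inner sides).
I_min = (2.76×2.07³ − 2.360×1.670³)/12 = 1.124 in⁴
Effective length L_e = K·L = 2 × 158 = 316.0 in
P_cr = π²EI / L_e² = π² × 14000×10³ × 1.124 / 316.0² = 1.555×10^3 lb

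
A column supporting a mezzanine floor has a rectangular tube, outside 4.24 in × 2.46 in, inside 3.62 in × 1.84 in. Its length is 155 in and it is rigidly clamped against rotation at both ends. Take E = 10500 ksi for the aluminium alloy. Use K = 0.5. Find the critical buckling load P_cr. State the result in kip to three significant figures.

Weak-axis I_min = (h_o·b_o³ − h_i·b_i³)/12 with b_o = 2.46, b_i = 1.840 in (shorter outer/inner sides).
I_min = (4.24×2.46³ − 3.620×1.840³)/12 = 3.381 in⁴
Effective length L_e = K·L = 0.5 × 155 = 77.50 in
P_cr = π²EI / L_e² = π² × 10500×10³ × 3.381 / 77.50² = 5.833×10^4 lb

P_cr ≈ 58.3 kip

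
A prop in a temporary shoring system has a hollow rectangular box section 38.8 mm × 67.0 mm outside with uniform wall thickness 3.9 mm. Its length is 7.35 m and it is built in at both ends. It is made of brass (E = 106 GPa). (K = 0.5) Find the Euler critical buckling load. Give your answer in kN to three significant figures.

P_cr ≈ 13.9 kN

Inner dimensions: h_i = 67.0 − 2×3.9 = 59.20 mm, b_i = 38.8 − 2×3.9 = 31.00 mm
Weak-axis I_min = (h_o·b_o³ − h_i·b_i³)/12 with b_o = 38.8, b_i = 31.00 mm (shorter outer/inner sides).
I_min = (67.0×38.8³ − 59.20×31.00³)/12 = 1.792×10^5 mm⁴
I = 1.792×10^5 mm⁴ = 1.792×10^-7 m⁴
Effective length L_e = K·L = 0.5 × 7.35 = 3.675 m
P_cr = π²EI / L_e² = π² × 106×10⁹ × 1.792×10^-7 / 3.675² = 1.388×10^4 N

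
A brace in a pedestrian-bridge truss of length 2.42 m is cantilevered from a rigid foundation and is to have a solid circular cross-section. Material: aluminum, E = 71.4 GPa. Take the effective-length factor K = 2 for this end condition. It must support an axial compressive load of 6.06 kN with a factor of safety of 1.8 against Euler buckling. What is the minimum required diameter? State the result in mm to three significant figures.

d ≈ 52.1 mm

Required P_cr = n·P = 1.8 × 6.06 = 10.91 kN
L_e = K·L = 2 × 2.42 = 4.840 m
Required I = P_cr·L_e²/(π²E) = 1.091×10^4 × 4.840² / (π² × 7.14×10^10) = 3.626×10^-7 m⁴
I_req = 3.626×10^5 mm⁴
Solid circle: I = πd⁴/64  ⇒  d = (64I/π)^(1/4) = (64×3.626×10^5/π)^(1/4) = 52.1 mm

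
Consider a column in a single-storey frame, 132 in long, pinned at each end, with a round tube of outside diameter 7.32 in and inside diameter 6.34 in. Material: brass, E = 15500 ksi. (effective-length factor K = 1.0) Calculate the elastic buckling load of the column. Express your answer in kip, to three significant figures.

P_cr ≈ 541 kip

d_o = 7.32 in, d_i = 6.34 in
I = π(d_o⁴ − d_i⁴)/64 = π(7.32⁴ − 6.340⁴)/64 = 61.62 in⁴
Effective length L_e = K·L = 1 × 132 = 132.0 in
P_cr = π²EI / L_e² = π² × 15500×10³ × 61.62 / 132.0² = 5.410×10^5 lb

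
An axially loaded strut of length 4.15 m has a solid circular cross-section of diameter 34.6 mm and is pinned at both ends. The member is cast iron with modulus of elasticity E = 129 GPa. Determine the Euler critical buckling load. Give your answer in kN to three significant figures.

I = πd⁴/64 = π×34.6⁴/64 = 7.035×10^4 mm⁴
I = 7.035×10^4 mm⁴ = 7.035×10^-8 m⁴
Effective length L_e = K·L = 1 × 4.15 = 4.150 m
P_cr = π²EI / L_e² = π² × 129×10⁹ × 7.035×10^-8 / 4.150² = 5.201×10^3 N

P_cr ≈ 5.20 kN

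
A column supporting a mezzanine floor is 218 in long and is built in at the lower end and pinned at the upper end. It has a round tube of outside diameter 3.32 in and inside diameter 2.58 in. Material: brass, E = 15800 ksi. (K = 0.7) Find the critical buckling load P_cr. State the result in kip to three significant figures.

d_o = 3.32 in, d_i = 2.58 in
I = π(d_o⁴ − d_i⁴)/64 = π(3.32⁴ − 2.580⁴)/64 = 3.789 in⁴
Effective length L_e = K·L = 0.7 × 218 = 152.6 in
P_cr = π²EI / L_e² = π² × 15800×10³ × 3.789 / 152.6² = 2.537×10^4 lb

P_cr ≈ 25.4 kip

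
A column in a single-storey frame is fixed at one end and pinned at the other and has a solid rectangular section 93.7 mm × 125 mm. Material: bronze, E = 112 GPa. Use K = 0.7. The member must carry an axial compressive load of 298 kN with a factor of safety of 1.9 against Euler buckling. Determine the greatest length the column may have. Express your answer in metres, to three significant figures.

Buckling occurs about the weak axis: I_min = h·b³/12 with b = 93.7 mm (the shorter side).
I_min = 125×93.7³/12 = 8.569×10^6 mm⁴
I = 8.569×10^-6 m⁴
Required critical load P_cr = n·P = 1.9 × 298 = 566.2 kN = 5.662×10^5 N
From P_cr = π²EI/(K·L)²:  L = (1/K)·√(π²EI/P_cr) = (1/0.7)·√(π²×1.12×10^11×8.569×10^-6/5.662×10^5)
L = 5.84 m

L_max ≈ 5.84 m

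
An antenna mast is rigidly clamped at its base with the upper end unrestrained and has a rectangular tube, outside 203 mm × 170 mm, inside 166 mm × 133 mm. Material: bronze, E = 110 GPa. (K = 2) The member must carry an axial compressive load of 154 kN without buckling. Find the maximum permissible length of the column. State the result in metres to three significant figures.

L_max ≈ 9.44 m

Weak-axis I_min = (h_o·b_o³ − h_i·b_i³)/12 with b_o = 170, b_i = 133.0 mm (shorter outer/inner sides).
I_min = (203×170³ − 166.0×133.0³)/12 = 5.057×10^7 mm⁴
I = 5.057×10^-5 m⁴
At the buckling limit P_cr = P = 1.540×10^5 N
From P_cr = π²EI/(K·L)²:  L = (1/K)·√(π²EI/P_cr) = (1/2)·√(π²×1.10×10^11×5.057×10^-5/1.540×10^5)
L = 9.44 m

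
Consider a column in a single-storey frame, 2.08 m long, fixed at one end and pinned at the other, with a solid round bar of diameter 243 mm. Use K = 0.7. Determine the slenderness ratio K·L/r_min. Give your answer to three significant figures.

For a solid circle r = d/4 = 243/4 = 60.75 mm
L_e = K·L = 0.7 × 2.08 m = 1.456 m = 1456.0 mm
λ = L_e / r_min = 1456.0 / 60.75 = 24.0

λ ≈ 24.0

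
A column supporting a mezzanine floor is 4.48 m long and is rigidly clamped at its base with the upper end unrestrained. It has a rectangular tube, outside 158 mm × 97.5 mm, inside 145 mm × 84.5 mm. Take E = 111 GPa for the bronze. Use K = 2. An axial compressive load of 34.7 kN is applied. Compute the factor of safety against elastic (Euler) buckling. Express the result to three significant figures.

Weak-axis I_min = (h_o·b_o³ − h_i·b_i³)/12 with b_o = 97.5, b_i = 84.50 mm (shorter outer/inner sides).
I_min = (158×97.5³ − 145.0×84.50³)/12 = 4.913×10^6 mm⁴
I = 4.913×10^6 mm⁴ = 4.913×10^-6 m⁴
Effective length L_e = K·L = 2 × 4.48 = 8.960 m
P_cr = π²EI / L_e² = π² × 111×10⁹ × 4.913×10^-6 / 8.960² = 6.705×10^4 N
Factor of safety n = P_cr / P = 67.045 / 34.7 = 1.93

n ≈ 1.93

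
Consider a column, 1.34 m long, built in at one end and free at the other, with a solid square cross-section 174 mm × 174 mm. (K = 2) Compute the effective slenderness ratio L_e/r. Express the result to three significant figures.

λ ≈ 53.4

For a square r = a/√12 = 174/√12 = 50.23 mm
L_e = K·L = 2 × 1.34 m = 2.680 m = 2680.0 mm
λ = L_e / r_min = 2680.0 / 50.23 = 53.4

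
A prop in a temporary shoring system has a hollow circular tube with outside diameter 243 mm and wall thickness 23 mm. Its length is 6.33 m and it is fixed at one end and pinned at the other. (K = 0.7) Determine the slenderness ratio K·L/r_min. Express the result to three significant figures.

Inner diameter d_i = 243 − 2×23 = 197.0 mm
I = π(d_o⁴ − d_i⁴)/64 = π(243⁴ − 197.0⁴)/64 = 9.722×10^7 mm⁴
A = 1.590×10^4 mm²;  r_min = √(I/A) = √(9.722×10^7/1.590×10^4) = 78.21 mm
L_e = K·L = 0.7 × 6.33 m = 4.431 m = 4431.0 mm
λ = L_e / r_min = 4431.0 / 78.21 = 56.7

λ ≈ 56.7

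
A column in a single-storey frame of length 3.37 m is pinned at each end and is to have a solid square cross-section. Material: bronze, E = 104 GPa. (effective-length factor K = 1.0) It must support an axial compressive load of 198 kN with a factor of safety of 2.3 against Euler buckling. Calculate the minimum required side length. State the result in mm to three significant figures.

Required P_cr = n·P = 2.3 × 198 = 455.4 kN
L_e = K·L = 1 × 3.37 = 3.370 m
Required I = P_cr·L_e²/(π²E) = 4.554×10^5 × 3.370² / (π² × 1.04×10^11) = 5.039×10^-6 m⁴
I_req = 5.039×10^6 mm⁴
Solid square: I = a⁴/12  ⇒  a = (12I)^(1/4) = (12×5.039×10^6)^(1/4) = 88.2 mm

a ≈ 88.2 mm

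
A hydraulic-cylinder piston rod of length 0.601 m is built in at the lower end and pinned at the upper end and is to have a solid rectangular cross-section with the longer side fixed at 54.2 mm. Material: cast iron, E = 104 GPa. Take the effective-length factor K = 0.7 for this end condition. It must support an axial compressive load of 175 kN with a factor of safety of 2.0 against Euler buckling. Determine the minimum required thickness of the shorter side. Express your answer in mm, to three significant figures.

Required P_cr = n·P = 2.0 × 175 = 350.0 kN
L_e = K·L = 0.7 × 0.601 = 0.4207 m
Required I = P_cr·L_e²/(π²E) = 3.500×10^5 × 0.4207² / (π² × 1.04×10^11) = 6.035×10^-8 m⁴
I_req = 6.035×10^4 mm⁴
Rectangle, weak axis: I_min = h·b³/12 with h = 54.2 mm fixed  ⇒  b = (12I/h)^(1/3) = 23.7 mm

b ≈ 23.7 mm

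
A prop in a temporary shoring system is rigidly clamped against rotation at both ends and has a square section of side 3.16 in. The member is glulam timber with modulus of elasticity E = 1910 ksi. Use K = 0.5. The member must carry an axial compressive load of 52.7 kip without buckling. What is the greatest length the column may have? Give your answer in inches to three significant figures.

I = a⁴/12 = 3.16⁴/12 = 8.309 in⁴
At the buckling limit P_cr = P = 5.270×10^4 lb
From P_cr = π²EI/(K·L)²:  L = (1/K)·√(π²EI/P_cr) = (1/0.5)·√(π²×1.91×10^6×8.309/5.270×10^4)
L = 109 in

L_max ≈ 109 in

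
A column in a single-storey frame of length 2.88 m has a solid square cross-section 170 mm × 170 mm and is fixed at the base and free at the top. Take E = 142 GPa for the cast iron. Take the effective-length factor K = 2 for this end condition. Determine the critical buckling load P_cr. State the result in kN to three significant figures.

P_cr ≈ 2940 kN

I = a⁴/12 = 170⁴/12 = 6.960×10^7 mm⁴
I = 6.960×10^7 mm⁴ = 6.960×10^-5 m⁴
Effective length L_e = K·L = 2 × 2.88 = 5.760 m
P_cr = π²EI / L_e² = π² × 142×10⁹ × 6.960×10^-5 / 5.760² = 2.940×10^6 N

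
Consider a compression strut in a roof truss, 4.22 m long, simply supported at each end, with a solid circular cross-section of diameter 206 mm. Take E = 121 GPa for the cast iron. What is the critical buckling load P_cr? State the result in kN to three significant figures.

I = πd⁴/64 = π×206⁴/64 = 8.840×10^7 mm⁴
I = 8.840×10^7 mm⁴ = 8.840×10^-5 m⁴
Effective length L_e = K·L = 1 × 4.22 = 4.220 m
P_cr = π²EI / L_e² = π² × 121×10⁹ × 8.840×10^-5 / 4.220² = 5.928×10^6 N

P_cr ≈ 5930 kN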